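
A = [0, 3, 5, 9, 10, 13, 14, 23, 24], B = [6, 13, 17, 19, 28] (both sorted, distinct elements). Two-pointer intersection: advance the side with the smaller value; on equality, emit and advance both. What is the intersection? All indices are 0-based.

intersection = [13]

i=0 j=0: 0<6, i++
i=1 j=0: 3<6, i++
i=2 j=0: 5<6, i++
i=3 j=0: 9>6, j++
i=3 j=1: 9<13, i++
i=4 j=1: 10<13, i++
i=5 j=1: 13==13 emit, i++,j++
i=6 j=2: 14<17, i++
i=7 j=2: 23>17, j++
i=7 j=3: 23>19, j++
i=7 j=4: 23<28, i++
i=8 j=4: 24<28, i++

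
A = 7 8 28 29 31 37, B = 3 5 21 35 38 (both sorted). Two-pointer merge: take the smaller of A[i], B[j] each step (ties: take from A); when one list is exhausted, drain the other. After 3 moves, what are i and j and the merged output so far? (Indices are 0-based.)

i=1, j=2, merged so far=[3, 5, 7]

i=0 j=0: A[i]=7>B[j]=3 take 3, j++
i=0 j=1: A[i]=7>B[j]=5 take 5, j++
i=0 j=2: A[i]=7<=B[j]=21 take 7, i++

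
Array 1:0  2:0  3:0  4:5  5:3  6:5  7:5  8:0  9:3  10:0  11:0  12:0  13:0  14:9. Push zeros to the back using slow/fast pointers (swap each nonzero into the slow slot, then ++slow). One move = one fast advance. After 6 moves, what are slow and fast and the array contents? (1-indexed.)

slow=4, fast=7, a=[5, 3, 5, 0, 0, 0, 5, 0, 3, 0, 0, 0, 0, 9]

slow=1 fast=1: a[fast]=0, fast++
slow=1 fast=2: a[fast]=0, fast++
slow=1 fast=3: a[fast]=0, fast++
slow=1 fast=4: a[fast]=5≠0 swap→a[1]=5, slow++,fast++
slow=2 fast=5: a[fast]=3≠0 swap→a[2]=3, slow++,fast++
slow=3 fast=6: a[fast]=5≠0 swap→a[3]=5, slow++,fast++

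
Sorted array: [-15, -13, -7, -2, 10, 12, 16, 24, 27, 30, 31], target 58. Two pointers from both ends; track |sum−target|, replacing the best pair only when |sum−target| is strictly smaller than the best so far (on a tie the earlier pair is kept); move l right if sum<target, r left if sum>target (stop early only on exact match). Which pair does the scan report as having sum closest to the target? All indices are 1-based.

[1,11] -15+31=16 d=42 * → l++
[2,11] -13+31=18 d=40 * → l++
[3,11] -7+31=24 d=34 * → l++
[4,11] -2+31=29 d=29 * → l++
[5,11] 10+31=41 d=17 * → l++
[6,11] 12+31=43 d=15 * → l++
[7,11] 16+31=47 d=11 * → l++
[8,11] 24+31=55 d=3 * → l++
[9,11] 27+31=58 d=0 * → stop

pair (27, 31) with sum 58 (|Δ|=0)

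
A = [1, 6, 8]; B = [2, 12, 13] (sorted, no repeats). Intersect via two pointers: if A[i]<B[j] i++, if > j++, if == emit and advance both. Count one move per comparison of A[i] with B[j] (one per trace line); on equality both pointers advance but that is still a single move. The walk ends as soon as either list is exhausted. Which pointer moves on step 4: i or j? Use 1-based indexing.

i=1 j=1: 1<2, i++
i=2 j=1: 6>2, j++
i=2 j=2: 6<12, i++
i=3 j=2: 8<12, i++

i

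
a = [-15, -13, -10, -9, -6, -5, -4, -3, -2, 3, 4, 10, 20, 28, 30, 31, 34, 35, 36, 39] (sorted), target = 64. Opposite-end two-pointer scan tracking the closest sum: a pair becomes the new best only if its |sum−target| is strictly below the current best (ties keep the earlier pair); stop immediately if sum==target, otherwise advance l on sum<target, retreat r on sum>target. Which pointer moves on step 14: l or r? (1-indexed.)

r

l=1 r=20: -15+39=24 d=40 *, l++
l=2 r=20: -13+39=26 d=38 *, l++
l=3 r=20: -10+39=29 d=35 *, l++
l=4 r=20: -9+39=30 d=34 *, l++
l=5 r=20: -6+39=33 d=31 *, l++
l=6 r=20: -5+39=34 d=30 *, l++
l=7 r=20: -4+39=35 d=29 *, l++
l=8 r=20: -3+39=36 d=28 *, l++
l=9 r=20: -2+39=37 d=27 *, l++
l=10 r=20: 3+39=42 d=22 *, l++
l=11 r=20: 4+39=43 d=21 *, l++
l=12 r=20: 10+39=49 d=15 *, l++
l=13 r=20: 20+39=59 d=5 *, l++
l=14 r=20: 28+39=67 d=3 *, r--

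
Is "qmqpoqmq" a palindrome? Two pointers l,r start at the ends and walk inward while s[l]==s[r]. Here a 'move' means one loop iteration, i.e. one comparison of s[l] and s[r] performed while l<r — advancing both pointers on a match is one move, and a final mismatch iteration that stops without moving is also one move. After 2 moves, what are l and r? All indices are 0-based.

l=2, r=5

l=0 r=7: 'q'=='q', l++,r--
l=1 r=6: 'm'=='m', l++,r--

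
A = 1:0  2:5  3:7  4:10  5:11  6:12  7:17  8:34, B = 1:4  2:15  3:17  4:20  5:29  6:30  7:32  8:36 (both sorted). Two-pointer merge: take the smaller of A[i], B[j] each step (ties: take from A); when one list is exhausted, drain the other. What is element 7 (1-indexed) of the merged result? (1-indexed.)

merged[7] = 12

i=1 j=1: A[i]=0<=B[j]=4 take 0, i++
i=2 j=1: A[i]=5>B[j]=4 take 4, j++
i=2 j=2: A[i]=5<=B[j]=15 take 5, i++
i=3 j=2: A[i]=7<=B[j]=15 take 7, i++
i=4 j=2: A[i]=10<=B[j]=15 take 10, i++
i=5 j=2: A[i]=11<=B[j]=15 take 11, i++
i=6 j=2: A[i]=12<=B[j]=15 take 12, i++
i=7 j=2: A[i]=17>B[j]=15 take 15, j++
i=7 j=3: A[i]=17<=B[j]=17 take 17, i++
i=8 j=3: A[i]=34>B[j]=17 take 17, j++
i=8 j=4: A[i]=34>B[j]=20 take 20, j++
i=8 j=5: A[i]=34>B[j]=29 take 29, j++
i=8 j=6: A[i]=34>B[j]=30 take 30, j++
i=8 j=7: A[i]=34>B[j]=32 take 32, j++
i=8 j=8: A[i]=34<=B[j]=36 take 34, i++
i=9 j=8: A done, take B[j]=36, j++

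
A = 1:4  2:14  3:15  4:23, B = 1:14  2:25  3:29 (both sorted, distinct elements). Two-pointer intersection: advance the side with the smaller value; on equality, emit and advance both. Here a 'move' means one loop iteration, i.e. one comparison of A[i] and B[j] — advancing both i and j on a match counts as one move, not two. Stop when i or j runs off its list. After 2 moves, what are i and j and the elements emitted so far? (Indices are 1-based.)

i=1 j=1: 4<14, i++
i=2 j=1: 14==14 emit, i++,j++

i=3, j=2, emitted=[14]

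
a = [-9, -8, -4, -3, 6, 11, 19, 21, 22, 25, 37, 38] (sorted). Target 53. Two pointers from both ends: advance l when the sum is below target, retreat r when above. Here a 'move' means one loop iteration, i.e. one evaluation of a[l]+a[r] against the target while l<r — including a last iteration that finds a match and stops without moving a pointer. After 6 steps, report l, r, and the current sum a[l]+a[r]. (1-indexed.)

l=1 r=12: -9+38=29 <53, l++
l=2 r=12: -8+38=30 <53, l++
l=3 r=12: -4+38=34 <53, l++
l=4 r=12: -3+38=35 <53, l++
l=5 r=12: 6+38=44 <53, l++
l=6 r=12: 11+38=49 <53, l++

l=7, r=12, sum=57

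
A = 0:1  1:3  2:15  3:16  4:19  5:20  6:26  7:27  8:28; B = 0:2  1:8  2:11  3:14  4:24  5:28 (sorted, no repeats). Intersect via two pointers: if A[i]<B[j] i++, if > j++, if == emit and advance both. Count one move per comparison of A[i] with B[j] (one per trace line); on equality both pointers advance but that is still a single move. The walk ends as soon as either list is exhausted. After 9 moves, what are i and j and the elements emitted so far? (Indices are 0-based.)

[i=0,j=0] 1<2 → i++
[i=1,j=0] 3>2 → j++
[i=1,j=1] 3<8 → i++
[i=2,j=1] 15>8 → j++
[i=2,j=2] 15>11 → j++
[i=2,j=3] 15>14 → j++
[i=2,j=4] 15<24 → i++
[i=3,j=4] 16<24 → i++
[i=4,j=4] 19<24 → i++

i=5, j=4, emitted=[]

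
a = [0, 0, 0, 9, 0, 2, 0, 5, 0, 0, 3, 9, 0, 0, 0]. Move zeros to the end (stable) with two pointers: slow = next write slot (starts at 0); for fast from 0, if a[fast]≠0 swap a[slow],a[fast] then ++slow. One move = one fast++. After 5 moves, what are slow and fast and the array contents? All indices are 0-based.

slow=1, fast=5, a=[9, 0, 0, 0, 0, 2, 0, 5, 0, 0, 3, 9, 0, 0, 0]

(s=0,f=0) a[fast]=0 → fast++
(s=0,f=1) a[fast]=0 → fast++
(s=0,f=2) a[fast]=0 → fast++
(s=0,f=3) a[fast]=9≠0 swap→a[0]=9 → slow++,fast++
(s=1,f=4) a[fast]=0 → fast++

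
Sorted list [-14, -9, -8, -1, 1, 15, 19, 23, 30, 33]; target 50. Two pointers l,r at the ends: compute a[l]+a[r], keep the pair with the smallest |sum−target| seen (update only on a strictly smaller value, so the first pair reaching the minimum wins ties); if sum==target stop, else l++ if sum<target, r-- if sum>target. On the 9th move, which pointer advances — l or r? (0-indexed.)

r

l=0 r=9: -14+33=19 d=31 *, l++
l=1 r=9: -9+33=24 d=26 *, l++
l=2 r=9: -8+33=25 d=25 *, l++
l=3 r=9: -1+33=32 d=18 *, l++
l=4 r=9: 1+33=34 d=16 *, l++
l=5 r=9: 15+33=48 d=2 *, l++
l=6 r=9: 19+33=52 d=2, r--
l=6 r=8: 19+30=49 d=1 *, l++
l=7 r=8: 23+30=53 d=3, r--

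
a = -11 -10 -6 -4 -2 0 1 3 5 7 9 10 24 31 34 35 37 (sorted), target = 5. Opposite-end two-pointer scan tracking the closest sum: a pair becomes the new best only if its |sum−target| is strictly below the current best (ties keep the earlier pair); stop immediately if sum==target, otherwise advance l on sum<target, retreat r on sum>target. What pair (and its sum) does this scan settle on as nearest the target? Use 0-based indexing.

pair (-4, 9) with sum 5 (|Δ|=0)

[0,16] -11+37=26 d=21 * → r--
[0,15] -11+35=24 d=19 * → r--
[0,14] -11+34=23 d=18 * → r--
[0,13] -11+31=20 d=15 * → r--
[0,12] -11+24=13 d=8 * → r--
[0,11] -11+10=-1 d=6 * → l++
[1,11] -10+10=0 d=5 * → l++
[2,11] -6+10=4 d=1 * → l++
[3,11] -4+10=6 d=1 → r--
[3,10] -4+9=5 d=0 * → stop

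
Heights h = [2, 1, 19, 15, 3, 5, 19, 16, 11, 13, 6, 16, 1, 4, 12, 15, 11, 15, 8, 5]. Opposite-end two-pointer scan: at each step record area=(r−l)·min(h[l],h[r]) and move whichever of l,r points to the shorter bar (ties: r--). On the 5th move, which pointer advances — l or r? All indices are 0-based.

r

l=0 r=19: min(2,5)*19=38 best=38 *, l++
l=1 r=19: min(1,5)*18=18 best=38, l++
l=2 r=19: min(19,5)*17=85 best=85 *, r--
l=2 r=18: min(19,8)*16=128 best=128 *, r--
l=2 r=17: min(19,15)*15=225 best=225 *, r--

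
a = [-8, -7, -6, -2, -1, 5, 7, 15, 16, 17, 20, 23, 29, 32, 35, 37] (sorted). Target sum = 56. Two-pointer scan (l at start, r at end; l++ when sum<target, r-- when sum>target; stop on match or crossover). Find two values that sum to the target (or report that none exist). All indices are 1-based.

no pair

[1,16] -8+37=29 <56 → l++
[2,16] -7+37=30 <56 → l++
[3,16] -6+37=31 <56 → l++
[4,16] -2+37=35 <56 → l++
[5,16] -1+37=36 <56 → l++
[6,16] 5+37=42 <56 → l++
[7,16] 7+37=44 <56 → l++
[8,16] 15+37=52 <56 → l++
[9,16] 16+37=53 <56 → l++
[10,16] 17+37=54 <56 → l++
[11,16] 20+37=57 >56 → r--
[11,15] 20+35=55 <56 → l++
[12,15] 23+35=58 >56 → r--
[12,14] 23+32=55 <56 → l++
[13,14] 29+32=61 >56 → r--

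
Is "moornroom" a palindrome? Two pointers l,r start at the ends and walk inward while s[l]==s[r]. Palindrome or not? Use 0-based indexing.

l=0 r=8: 'm'=='m', l++,r--
l=1 r=7: 'o'=='o', l++,r--
l=2 r=6: 'o'=='o', l++,r--
l=3 r=5: 'r'=='r', l++,r--

palindrome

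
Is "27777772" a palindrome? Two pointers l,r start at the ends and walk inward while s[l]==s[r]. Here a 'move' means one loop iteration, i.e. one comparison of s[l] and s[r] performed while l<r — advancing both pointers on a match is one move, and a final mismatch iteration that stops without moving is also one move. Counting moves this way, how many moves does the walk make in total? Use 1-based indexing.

l=1 r=8: '2'=='2', l++,r--
l=2 r=7: '7'=='7', l++,r--
l=3 r=6: '7'=='7', l++,r--
l=4 r=5: '7'=='7', l++,r--

4 moves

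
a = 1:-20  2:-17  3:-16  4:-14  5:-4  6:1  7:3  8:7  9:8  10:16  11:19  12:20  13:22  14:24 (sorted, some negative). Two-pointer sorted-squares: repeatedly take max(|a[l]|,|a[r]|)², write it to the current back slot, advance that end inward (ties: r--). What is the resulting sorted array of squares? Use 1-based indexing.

[1, 9, 16, 49, 64, 196, 256, 256, 289, 361, 400, 400, 484, 576]

l=1 r=14: |-20|<=|24| out[14]=576, r--
l=1 r=13: |-20|<=|22| out[13]=484, r--
l=1 r=12: |-20|<=|20| out[12]=400, r--
l=1 r=11: |-20|>|19| out[11]=400, l++
l=2 r=11: |-17|<=|19| out[10]=361, r--
l=2 r=10: |-17|>|16| out[9]=289, l++
l=3 r=10: |-16|<=|16| out[8]=256, r--
l=3 r=9: |-16|>|8| out[7]=256, l++
l=4 r=9: |-14|>|8| out[6]=196, l++
l=5 r=9: |-4|<=|8| out[5]=64, r--
l=5 r=8: |-4|<=|7| out[4]=49, r--
l=5 r=7: |-4|>|3| out[3]=16, l++
l=6 r=7: |1|<=|3| out[2]=9, r--
l=6 r=6: |1|<=|1| out[1]=1, r--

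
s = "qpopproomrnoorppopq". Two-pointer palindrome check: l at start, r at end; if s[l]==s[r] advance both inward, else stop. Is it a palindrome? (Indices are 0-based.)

not a palindrome (mismatch at 8,10)

[0,18] 'q'=='q' → l++,r--
[1,17] 'p'=='p' → l++,r--
[2,16] 'o'=='o' → l++,r--
[3,15] 'p'=='p' → l++,r--
[4,14] 'p'=='p' → l++,r--
[5,13] 'r'=='r' → l++,r--
[6,12] 'o'=='o' → l++,r--
[7,11] 'o'=='o' → l++,r--
[8,10] 'm'!='n' → stop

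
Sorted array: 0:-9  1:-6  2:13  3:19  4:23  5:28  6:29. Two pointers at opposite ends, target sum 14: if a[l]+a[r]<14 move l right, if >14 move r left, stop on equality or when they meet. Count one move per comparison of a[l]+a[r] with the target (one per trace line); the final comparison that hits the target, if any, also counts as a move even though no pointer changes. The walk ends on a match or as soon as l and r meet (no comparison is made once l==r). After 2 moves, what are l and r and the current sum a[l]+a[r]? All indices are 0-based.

[0,6] -9+29=20 >14 → r--
[0,5] -9+28=19 >14 → r--

l=0, r=4, sum=14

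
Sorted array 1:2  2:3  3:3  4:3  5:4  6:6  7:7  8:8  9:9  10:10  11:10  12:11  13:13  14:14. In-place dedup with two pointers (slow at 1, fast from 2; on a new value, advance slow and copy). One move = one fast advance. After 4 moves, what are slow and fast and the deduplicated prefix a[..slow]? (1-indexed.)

slow=1 fast=2: a[fast]=3≠a[slow]=2 write a[2]=3, slow++,fast++
slow=2 fast=3: a[fast]=3=a[slow] dup, fast++
slow=2 fast=4: a[fast]=3=a[slow] dup, fast++
slow=2 fast=5: a[fast]=4≠a[slow]=3 write a[3]=4, slow++,fast++

slow=3, fast=6, prefix=[2, 3, 4]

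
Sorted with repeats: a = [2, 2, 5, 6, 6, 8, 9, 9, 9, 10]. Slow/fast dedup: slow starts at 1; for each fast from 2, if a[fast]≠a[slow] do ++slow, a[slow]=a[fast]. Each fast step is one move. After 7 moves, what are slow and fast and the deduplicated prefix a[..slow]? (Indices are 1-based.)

(s=1,f=2) a[fast]=2=a[slow] dup → fast++
(s=1,f=3) a[fast]=5≠a[slow]=2 write a[2]=5 → slow++,fast++
(s=2,f=4) a[fast]=6≠a[slow]=5 write a[3]=6 → slow++,fast++
(s=3,f=5) a[fast]=6=a[slow] dup → fast++
(s=3,f=6) a[fast]=8≠a[slow]=6 write a[4]=8 → slow++,fast++
(s=4,f=7) a[fast]=9≠a[slow]=8 write a[5]=9 → slow++,fast++
(s=5,f=8) a[fast]=9=a[slow] dup → fast++

slow=5, fast=9, prefix=[2, 5, 6, 8, 9]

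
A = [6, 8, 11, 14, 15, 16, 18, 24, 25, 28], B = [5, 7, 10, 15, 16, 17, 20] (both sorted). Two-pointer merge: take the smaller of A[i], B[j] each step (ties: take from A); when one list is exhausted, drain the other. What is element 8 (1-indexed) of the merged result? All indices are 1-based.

merged[8] = 15

[i=1,j=1] A[i]=6>B[j]=5 take 5 → j++
[i=1,j=2] A[i]=6<=B[j]=7 take 6 → i++
[i=2,j=2] A[i]=8>B[j]=7 take 7 → j++
[i=2,j=3] A[i]=8<=B[j]=10 take 8 → i++
[i=3,j=3] A[i]=11>B[j]=10 take 10 → j++
[i=3,j=4] A[i]=11<=B[j]=15 take 11 → i++
[i=4,j=4] A[i]=14<=B[j]=15 take 14 → i++
[i=5,j=4] A[i]=15<=B[j]=15 take 15 → i++
[i=6,j=4] A[i]=16>B[j]=15 take 15 → j++
[i=6,j=5] A[i]=16<=B[j]=16 take 16 → i++
[i=7,j=5] A[i]=18>B[j]=16 take 16 → j++
[i=7,j=6] A[i]=18>B[j]=17 take 17 → j++
[i=7,j=7] A[i]=18<=B[j]=20 take 18 → i++
[i=8,j=7] A[i]=24>B[j]=20 take 20 → j++
[i=8,j=8] B done, take A[i]=24 → i++
[i=9,j=8] B done, take A[i]=25 → i++
[i=10,j=8] B done, take A[i]=28 → i++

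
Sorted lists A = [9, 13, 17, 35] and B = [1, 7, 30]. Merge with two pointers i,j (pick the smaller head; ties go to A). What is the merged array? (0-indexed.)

[1, 7, 9, 13, 17, 30, 35]

[i=0,j=0] A[i]=9>B[j]=1 take 1 → j++
[i=0,j=1] A[i]=9>B[j]=7 take 7 → j++
[i=0,j=2] A[i]=9<=B[j]=30 take 9 → i++
[i=1,j=2] A[i]=13<=B[j]=30 take 13 → i++
[i=2,j=2] A[i]=17<=B[j]=30 take 17 → i++
[i=3,j=2] A[i]=35>B[j]=30 take 30 → j++
[i=3,j=3] B done, take A[i]=35 → i++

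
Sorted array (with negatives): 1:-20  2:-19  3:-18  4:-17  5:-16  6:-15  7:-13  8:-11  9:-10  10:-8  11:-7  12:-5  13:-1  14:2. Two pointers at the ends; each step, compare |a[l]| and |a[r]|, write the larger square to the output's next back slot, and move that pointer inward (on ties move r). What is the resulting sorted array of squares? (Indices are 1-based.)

[1, 4, 25, 49, 64, 100, 121, 169, 225, 256, 289, 324, 361, 400]

[1,14] |-20|>|2| out[14]=400 → l++
[2,14] |-19|>|2| out[13]=361 → l++
[3,14] |-18|>|2| out[12]=324 → l++
[4,14] |-17|>|2| out[11]=289 → l++
[5,14] |-16|>|2| out[10]=256 → l++
[6,14] |-15|>|2| out[9]=225 → l++
[7,14] |-13|>|2| out[8]=169 → l++
[8,14] |-11|>|2| out[7]=121 → l++
[9,14] |-10|>|2| out[6]=100 → l++
[10,14] |-8|>|2| out[5]=64 → l++
[11,14] |-7|>|2| out[4]=49 → l++
[12,14] |-5|>|2| out[3]=25 → l++
[13,14] |-1|<=|2| out[2]=4 → r--
[13,13] |-1|<=|-1| out[1]=1 → r--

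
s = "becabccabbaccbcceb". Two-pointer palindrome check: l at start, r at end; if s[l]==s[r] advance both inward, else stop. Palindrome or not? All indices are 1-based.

not a palindrome (mismatch at 4,15)

l=1 r=18: 'b'=='b', l++,r--
l=2 r=17: 'e'=='e', l++,r--
l=3 r=16: 'c'=='c', l++,r--
l=4 r=15: 'a'!='c', stop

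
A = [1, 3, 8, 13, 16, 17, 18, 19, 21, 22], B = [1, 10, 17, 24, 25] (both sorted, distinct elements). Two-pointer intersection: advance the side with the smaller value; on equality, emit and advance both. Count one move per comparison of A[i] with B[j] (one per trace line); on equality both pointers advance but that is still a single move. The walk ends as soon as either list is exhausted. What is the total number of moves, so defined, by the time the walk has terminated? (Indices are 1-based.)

11 moves

[i=1,j=1] 1==1 emit → i++,j++
[i=2,j=2] 3<10 → i++
[i=3,j=2] 8<10 → i++
[i=4,j=2] 13>10 → j++
[i=4,j=3] 13<17 → i++
[i=5,j=3] 16<17 → i++
[i=6,j=3] 17==17 emit → i++,j++
[i=7,j=4] 18<24 → i++
[i=8,j=4] 19<24 → i++
[i=9,j=4] 21<24 → i++
[i=10,j=4] 22<24 → i++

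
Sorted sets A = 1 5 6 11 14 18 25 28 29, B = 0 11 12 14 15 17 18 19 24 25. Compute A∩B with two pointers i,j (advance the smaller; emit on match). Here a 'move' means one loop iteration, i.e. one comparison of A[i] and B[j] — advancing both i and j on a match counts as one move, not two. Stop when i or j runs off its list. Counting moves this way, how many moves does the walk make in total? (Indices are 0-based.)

i=0 j=0: 1>0, j++
i=0 j=1: 1<11, i++
i=1 j=1: 5<11, i++
i=2 j=1: 6<11, i++
i=3 j=1: 11==11 emit, i++,j++
i=4 j=2: 14>12, j++
i=4 j=3: 14==14 emit, i++,j++
i=5 j=4: 18>15, j++
i=5 j=5: 18>17, j++
i=5 j=6: 18==18 emit, i++,j++
i=6 j=7: 25>19, j++
i=6 j=8: 25>24, j++
i=6 j=9: 25==25 emit, i++,j++

13 moves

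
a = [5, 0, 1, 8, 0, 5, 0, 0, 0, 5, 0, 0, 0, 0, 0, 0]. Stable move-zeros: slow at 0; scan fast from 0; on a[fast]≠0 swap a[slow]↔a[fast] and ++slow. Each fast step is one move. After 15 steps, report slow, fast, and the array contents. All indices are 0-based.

slow=5, fast=15, a=[5, 1, 8, 5, 5, 0, 0, 0, 0, 0, 0, 0, 0, 0, 0, 0]

(s=0,f=0) a[fast]=5≠0 swap→a[0]=5 → slow++,fast++
(s=1,f=1) a[fast]=0 → fast++
(s=1,f=2) a[fast]=1≠0 swap→a[1]=1 → slow++,fast++
(s=2,f=3) a[fast]=8≠0 swap→a[2]=8 → slow++,fast++
(s=3,f=4) a[fast]=0 → fast++
(s=3,f=5) a[fast]=5≠0 swap→a[3]=5 → slow++,fast++
(s=4,f=6) a[fast]=0 → fast++
(s=4,f=7) a[fast]=0 → fast++
(s=4,f=8) a[fast]=0 → fast++
(s=4,f=9) a[fast]=5≠0 swap→a[4]=5 → slow++,fast++
(s=5,f=10) a[fast]=0 → fast++
(s=5,f=11) a[fast]=0 → fast++
(s=5,f=12) a[fast]=0 → fast++
(s=5,f=13) a[fast]=0 → fast++
(s=5,f=14) a[fast]=0 → fast++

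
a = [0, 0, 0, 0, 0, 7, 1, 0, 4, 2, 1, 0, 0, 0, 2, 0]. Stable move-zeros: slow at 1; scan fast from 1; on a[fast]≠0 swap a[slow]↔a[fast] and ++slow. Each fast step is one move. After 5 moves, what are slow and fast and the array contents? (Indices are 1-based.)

slow=1, fast=6, a=[0, 0, 0, 0, 0, 7, 1, 0, 4, 2, 1, 0, 0, 0, 2, 0]

(s=1,f=1) a[fast]=0 → fast++
(s=1,f=2) a[fast]=0 → fast++
(s=1,f=3) a[fast]=0 → fast++
(s=1,f=4) a[fast]=0 → fast++
(s=1,f=5) a[fast]=0 → fast++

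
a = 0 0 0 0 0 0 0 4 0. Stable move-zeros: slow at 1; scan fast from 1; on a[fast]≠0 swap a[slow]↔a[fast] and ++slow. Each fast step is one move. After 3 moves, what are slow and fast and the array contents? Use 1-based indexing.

slow=1, fast=4, a=[0, 0, 0, 0, 0, 0, 0, 4, 0]

slow=1 fast=1: a[fast]=0, fast++
slow=1 fast=2: a[fast]=0, fast++
slow=1 fast=3: a[fast]=0, fast++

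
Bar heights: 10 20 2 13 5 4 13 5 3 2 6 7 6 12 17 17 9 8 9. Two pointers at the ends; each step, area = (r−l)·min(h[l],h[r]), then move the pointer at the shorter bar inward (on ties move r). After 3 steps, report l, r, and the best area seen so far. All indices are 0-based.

l=0, r=15, best area=162

[0,18] min(10,9)*18=162 best=162 * → r--
[0,17] min(10,8)*17=136 best=162 → r--
[0,16] min(10,9)*16=144 best=162 → r--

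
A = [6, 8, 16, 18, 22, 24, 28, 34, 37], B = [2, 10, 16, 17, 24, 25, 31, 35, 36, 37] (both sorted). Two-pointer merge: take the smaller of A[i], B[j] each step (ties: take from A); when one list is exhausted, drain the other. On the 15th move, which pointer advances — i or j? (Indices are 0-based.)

i=0 j=0: A[i]=6>B[j]=2 take 2, j++
i=0 j=1: A[i]=6<=B[j]=10 take 6, i++
i=1 j=1: A[i]=8<=B[j]=10 take 8, i++
i=2 j=1: A[i]=16>B[j]=10 take 10, j++
i=2 j=2: A[i]=16<=B[j]=16 take 16, i++
i=3 j=2: A[i]=18>B[j]=16 take 16, j++
i=3 j=3: A[i]=18>B[j]=17 take 17, j++
i=3 j=4: A[i]=18<=B[j]=24 take 18, i++
i=4 j=4: A[i]=22<=B[j]=24 take 22, i++
i=5 j=4: A[i]=24<=B[j]=24 take 24, i++
i=6 j=4: A[i]=28>B[j]=24 take 24, j++
i=6 j=5: A[i]=28>B[j]=25 take 25, j++
i=6 j=6: A[i]=28<=B[j]=31 take 28, i++
i=7 j=6: A[i]=34>B[j]=31 take 31, j++
i=7 j=7: A[i]=34<=B[j]=35 take 34, i++

i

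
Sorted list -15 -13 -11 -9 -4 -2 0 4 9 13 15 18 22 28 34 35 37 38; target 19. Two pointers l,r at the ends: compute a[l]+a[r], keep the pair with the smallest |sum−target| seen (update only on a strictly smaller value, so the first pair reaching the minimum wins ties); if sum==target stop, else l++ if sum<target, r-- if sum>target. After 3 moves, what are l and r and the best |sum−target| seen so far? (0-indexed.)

[0,17] -15+38=23 d=4 * → r--
[0,16] -15+37=22 d=3 * → r--
[0,15] -15+35=20 d=1 * → r--

l=0, r=14, best |Δ|=1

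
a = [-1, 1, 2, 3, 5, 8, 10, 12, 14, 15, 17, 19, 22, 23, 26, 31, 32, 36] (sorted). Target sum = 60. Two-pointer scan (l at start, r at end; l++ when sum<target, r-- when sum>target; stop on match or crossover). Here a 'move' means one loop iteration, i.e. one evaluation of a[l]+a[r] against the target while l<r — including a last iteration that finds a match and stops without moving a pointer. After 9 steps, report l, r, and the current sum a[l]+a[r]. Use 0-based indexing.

[0,17] -1+36=35 <60 → l++
[1,17] 1+36=37 <60 → l++
[2,17] 2+36=38 <60 → l++
[3,17] 3+36=39 <60 → l++
[4,17] 5+36=41 <60 → l++
[5,17] 8+36=44 <60 → l++
[6,17] 10+36=46 <60 → l++
[7,17] 12+36=48 <60 → l++
[8,17] 14+36=50 <60 → l++

l=9, r=17, sum=51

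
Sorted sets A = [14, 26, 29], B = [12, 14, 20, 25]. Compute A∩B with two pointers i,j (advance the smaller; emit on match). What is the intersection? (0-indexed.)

[i=0,j=0] 14>12 → j++
[i=0,j=1] 14==14 emit → i++,j++
[i=1,j=2] 26>20 → j++
[i=1,j=3] 26>25 → j++

intersection = [14]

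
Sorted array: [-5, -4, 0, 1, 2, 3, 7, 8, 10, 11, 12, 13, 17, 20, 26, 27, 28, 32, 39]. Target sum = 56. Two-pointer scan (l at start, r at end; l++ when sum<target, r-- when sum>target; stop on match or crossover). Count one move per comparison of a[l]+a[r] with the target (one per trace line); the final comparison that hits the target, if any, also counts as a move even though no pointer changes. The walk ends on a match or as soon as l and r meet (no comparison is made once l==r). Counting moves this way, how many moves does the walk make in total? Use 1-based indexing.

13 moves

l=1 r=19: -5+39=34 <56, l++
l=2 r=19: -4+39=35 <56, l++
l=3 r=19: 0+39=39 <56, l++
l=4 r=19: 1+39=40 <56, l++
l=5 r=19: 2+39=41 <56, l++
l=6 r=19: 3+39=42 <56, l++
l=7 r=19: 7+39=46 <56, l++
l=8 r=19: 8+39=47 <56, l++
l=9 r=19: 10+39=49 <56, l++
l=10 r=19: 11+39=50 <56, l++
l=11 r=19: 12+39=51 <56, l++
l=12 r=19: 13+39=52 <56, l++
l=13 r=19: 17+39=56, found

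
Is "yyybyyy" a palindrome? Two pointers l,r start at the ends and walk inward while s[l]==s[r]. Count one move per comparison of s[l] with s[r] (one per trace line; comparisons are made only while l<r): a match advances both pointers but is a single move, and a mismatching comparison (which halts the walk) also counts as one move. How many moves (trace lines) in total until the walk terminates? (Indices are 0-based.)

[0,6] 'y'=='y' → l++,r--
[1,5] 'y'=='y' → l++,r--
[2,4] 'y'=='y' → l++,r--

3 moves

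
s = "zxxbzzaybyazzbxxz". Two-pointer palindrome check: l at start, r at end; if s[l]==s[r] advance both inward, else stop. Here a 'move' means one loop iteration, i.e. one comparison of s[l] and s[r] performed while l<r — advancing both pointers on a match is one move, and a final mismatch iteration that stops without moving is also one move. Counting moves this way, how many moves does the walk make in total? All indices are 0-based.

8 moves

l=0 r=16: 'z'=='z', l++,r--
l=1 r=15: 'x'=='x', l++,r--
l=2 r=14: 'x'=='x', l++,r--
l=3 r=13: 'b'=='b', l++,r--
l=4 r=12: 'z'=='z', l++,r--
l=5 r=11: 'z'=='z', l++,r--
l=6 r=10: 'a'=='a', l++,r--
l=7 r=9: 'y'=='y', l++,r--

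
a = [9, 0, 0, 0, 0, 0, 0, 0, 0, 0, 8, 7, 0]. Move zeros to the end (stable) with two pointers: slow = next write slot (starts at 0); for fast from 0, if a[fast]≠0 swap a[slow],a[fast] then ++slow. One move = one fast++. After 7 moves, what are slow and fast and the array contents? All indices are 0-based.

slow=1, fast=7, a=[9, 0, 0, 0, 0, 0, 0, 0, 0, 0, 8, 7, 0]

(s=0,f=0) a[fast]=9≠0 swap→a[0]=9 → slow++,fast++
(s=1,f=1) a[fast]=0 → fast++
(s=1,f=2) a[fast]=0 → fast++
(s=1,f=3) a[fast]=0 → fast++
(s=1,f=4) a[fast]=0 → fast++
(s=1,f=5) a[fast]=0 → fast++
(s=1,f=6) a[fast]=0 → fast++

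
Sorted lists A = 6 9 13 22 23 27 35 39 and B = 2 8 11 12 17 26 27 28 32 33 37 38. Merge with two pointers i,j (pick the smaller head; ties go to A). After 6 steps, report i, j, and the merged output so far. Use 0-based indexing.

i=2, j=4, merged so far=[2, 6, 8, 9, 11, 12]

[i=0,j=0] A[i]=6>B[j]=2 take 2 → j++
[i=0,j=1] A[i]=6<=B[j]=8 take 6 → i++
[i=1,j=1] A[i]=9>B[j]=8 take 8 → j++
[i=1,j=2] A[i]=9<=B[j]=11 take 9 → i++
[i=2,j=2] A[i]=13>B[j]=11 take 11 → j++
[i=2,j=3] A[i]=13>B[j]=12 take 12 → j++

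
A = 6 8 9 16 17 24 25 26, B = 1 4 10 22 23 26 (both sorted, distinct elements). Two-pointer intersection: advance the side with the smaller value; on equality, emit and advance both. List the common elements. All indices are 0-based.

i=0 j=0: 6>1, j++
i=0 j=1: 6>4, j++
i=0 j=2: 6<10, i++
i=1 j=2: 8<10, i++
i=2 j=2: 9<10, i++
i=3 j=2: 16>10, j++
i=3 j=3: 16<22, i++
i=4 j=3: 17<22, i++
i=5 j=3: 24>22, j++
i=5 j=4: 24>23, j++
i=5 j=5: 24<26, i++
i=6 j=5: 25<26, i++
i=7 j=5: 26==26 emit, i++,j++

intersection = [26]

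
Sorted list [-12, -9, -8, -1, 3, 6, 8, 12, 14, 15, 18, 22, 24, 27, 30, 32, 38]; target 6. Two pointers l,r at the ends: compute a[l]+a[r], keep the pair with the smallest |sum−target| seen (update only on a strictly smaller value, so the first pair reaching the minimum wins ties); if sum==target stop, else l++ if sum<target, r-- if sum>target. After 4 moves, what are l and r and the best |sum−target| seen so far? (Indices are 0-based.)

l=0, r=12, best |Δ|=9

l=0 r=16: -12+38=26 d=20 *, r--
l=0 r=15: -12+32=20 d=14 *, r--
l=0 r=14: -12+30=18 d=12 *, r--
l=0 r=13: -12+27=15 d=9 *, r--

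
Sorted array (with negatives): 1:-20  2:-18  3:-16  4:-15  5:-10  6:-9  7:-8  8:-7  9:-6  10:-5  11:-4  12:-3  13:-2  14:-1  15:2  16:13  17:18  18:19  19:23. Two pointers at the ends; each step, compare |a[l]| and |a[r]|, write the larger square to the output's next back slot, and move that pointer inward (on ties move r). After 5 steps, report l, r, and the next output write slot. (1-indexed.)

l=1 r=19: |-20|<=|23| out[19]=529, r--
l=1 r=18: |-20|>|19| out[18]=400, l++
l=2 r=18: |-18|<=|19| out[17]=361, r--
l=2 r=17: |-18|<=|18| out[16]=324, r--
l=2 r=16: |-18|>|13| out[15]=324, l++

l=3, r=16, next write slot=14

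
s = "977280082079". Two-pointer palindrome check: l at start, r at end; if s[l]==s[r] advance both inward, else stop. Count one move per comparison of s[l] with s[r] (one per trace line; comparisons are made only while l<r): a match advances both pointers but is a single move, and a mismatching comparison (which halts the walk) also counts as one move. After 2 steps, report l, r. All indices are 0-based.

l=2, r=9

l=0 r=11: '9'=='9', l++,r--
l=1 r=10: '7'=='7', l++,r--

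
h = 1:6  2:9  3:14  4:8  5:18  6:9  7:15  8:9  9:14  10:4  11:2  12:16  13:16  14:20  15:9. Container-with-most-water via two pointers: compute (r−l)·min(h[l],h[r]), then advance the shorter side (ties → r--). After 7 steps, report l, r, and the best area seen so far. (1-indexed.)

[1,15] min(6,9)*14=84 best=84 * → l++
[2,15] min(9,9)*13=117 best=117 * → r--
[2,14] min(9,20)*12=108 best=117 → l++
[3,14] min(14,20)*11=154 best=154 * → l++
[4,14] min(8,20)*10=80 best=154 → l++
[5,14] min(18,20)*9=162 best=162 * → l++
[6,14] min(9,20)*8=72 best=162 → l++

l=7, r=14, best area=162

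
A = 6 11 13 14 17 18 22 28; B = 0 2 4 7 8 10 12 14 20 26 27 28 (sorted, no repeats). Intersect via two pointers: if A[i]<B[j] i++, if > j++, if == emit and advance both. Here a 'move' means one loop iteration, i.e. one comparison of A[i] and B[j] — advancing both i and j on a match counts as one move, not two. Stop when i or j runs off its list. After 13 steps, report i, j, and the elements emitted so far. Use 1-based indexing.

[i=1,j=1] 6>0 → j++
[i=1,j=2] 6>2 → j++
[i=1,j=3] 6>4 → j++
[i=1,j=4] 6<7 → i++
[i=2,j=4] 11>7 → j++
[i=2,j=5] 11>8 → j++
[i=2,j=6] 11>10 → j++
[i=2,j=7] 11<12 → i++
[i=3,j=7] 13>12 → j++
[i=3,j=8] 13<14 → i++
[i=4,j=8] 14==14 emit → i++,j++
[i=5,j=9] 17<20 → i++
[i=6,j=9] 18<20 → i++

i=7, j=9, emitted=[14]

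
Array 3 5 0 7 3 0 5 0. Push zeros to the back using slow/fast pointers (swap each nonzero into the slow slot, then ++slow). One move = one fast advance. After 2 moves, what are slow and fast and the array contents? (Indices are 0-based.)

(s=0,f=0) a[fast]=3≠0 swap→a[0]=3 → slow++,fast++
(s=1,f=1) a[fast]=5≠0 swap→a[1]=5 → slow++,fast++

slow=2, fast=2, a=[3, 5, 0, 7, 3, 0, 5, 0]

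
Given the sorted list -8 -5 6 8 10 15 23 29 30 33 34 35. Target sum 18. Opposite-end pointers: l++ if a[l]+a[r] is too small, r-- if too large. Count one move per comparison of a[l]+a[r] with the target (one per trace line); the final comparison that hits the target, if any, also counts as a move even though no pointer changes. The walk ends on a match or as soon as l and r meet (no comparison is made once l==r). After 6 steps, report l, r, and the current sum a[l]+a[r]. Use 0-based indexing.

l=1, r=6, sum=18

l=0 r=11: -8+35=27 >18, r--
l=0 r=10: -8+34=26 >18, r--
l=0 r=9: -8+33=25 >18, r--
l=0 r=8: -8+30=22 >18, r--
l=0 r=7: -8+29=21 >18, r--
l=0 r=6: -8+23=15 <18, l++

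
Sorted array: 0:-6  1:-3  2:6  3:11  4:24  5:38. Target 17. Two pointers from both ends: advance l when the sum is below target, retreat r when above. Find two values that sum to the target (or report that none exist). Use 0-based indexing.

(6, 11)

[0,5] -6+38=32 >17 → r--
[0,4] -6+24=18 >17 → r--
[0,3] -6+11=5 <17 → l++
[1,3] -3+11=8 <17 → l++
[2,3] 6+11=17 → found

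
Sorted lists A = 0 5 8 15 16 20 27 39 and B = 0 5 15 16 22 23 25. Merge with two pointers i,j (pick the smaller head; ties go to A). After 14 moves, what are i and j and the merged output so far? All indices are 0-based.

[i=0,j=0] A[i]=0<=B[j]=0 take 0 → i++
[i=1,j=0] A[i]=5>B[j]=0 take 0 → j++
[i=1,j=1] A[i]=5<=B[j]=5 take 5 → i++
[i=2,j=1] A[i]=8>B[j]=5 take 5 → j++
[i=2,j=2] A[i]=8<=B[j]=15 take 8 → i++
[i=3,j=2] A[i]=15<=B[j]=15 take 15 → i++
[i=4,j=2] A[i]=16>B[j]=15 take 15 → j++
[i=4,j=3] A[i]=16<=B[j]=16 take 16 → i++
[i=5,j=3] A[i]=20>B[j]=16 take 16 → j++
[i=5,j=4] A[i]=20<=B[j]=22 take 20 → i++
[i=6,j=4] A[i]=27>B[j]=22 take 22 → j++
[i=6,j=5] A[i]=27>B[j]=23 take 23 → j++
[i=6,j=6] A[i]=27>B[j]=25 take 25 → j++
[i=6,j=7] B done, take A[i]=27 → i++

i=7, j=7, merged so far=[0, 0, 5, 5, 8, 15, 15, 16, 16, 20, 22, 23, 25, 27]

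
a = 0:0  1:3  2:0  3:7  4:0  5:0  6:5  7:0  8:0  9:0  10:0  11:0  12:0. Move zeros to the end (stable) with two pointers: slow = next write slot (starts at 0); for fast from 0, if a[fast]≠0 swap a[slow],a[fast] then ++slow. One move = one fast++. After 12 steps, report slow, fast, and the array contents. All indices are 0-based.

(s=0,f=0) a[fast]=0 → fast++
(s=0,f=1) a[fast]=3≠0 swap→a[0]=3 → slow++,fast++
(s=1,f=2) a[fast]=0 → fast++
(s=1,f=3) a[fast]=7≠0 swap→a[1]=7 → slow++,fast++
(s=2,f=4) a[fast]=0 → fast++
(s=2,f=5) a[fast]=0 → fast++
(s=2,f=6) a[fast]=5≠0 swap→a[2]=5 → slow++,fast++
(s=3,f=7) a[fast]=0 → fast++
(s=3,f=8) a[fast]=0 → fast++
(s=3,f=9) a[fast]=0 → fast++
(s=3,f=10) a[fast]=0 → fast++
(s=3,f=11) a[fast]=0 → fast++

slow=3, fast=12, a=[3, 7, 5, 0, 0, 0, 0, 0, 0, 0, 0, 0, 0]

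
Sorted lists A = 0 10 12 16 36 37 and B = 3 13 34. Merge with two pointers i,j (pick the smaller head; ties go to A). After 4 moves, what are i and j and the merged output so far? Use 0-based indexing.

i=3, j=1, merged so far=[0, 3, 10, 12]

i=0 j=0: A[i]=0<=B[j]=3 take 0, i++
i=1 j=0: A[i]=10>B[j]=3 take 3, j++
i=1 j=1: A[i]=10<=B[j]=13 take 10, i++
i=2 j=1: A[i]=12<=B[j]=13 take 12, i++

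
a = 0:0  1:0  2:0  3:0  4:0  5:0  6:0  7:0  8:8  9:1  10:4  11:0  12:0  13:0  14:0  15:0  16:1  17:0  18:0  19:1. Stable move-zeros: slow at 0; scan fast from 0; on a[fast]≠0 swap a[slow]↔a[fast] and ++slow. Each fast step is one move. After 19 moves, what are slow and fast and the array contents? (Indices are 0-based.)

(s=0,f=0) a[fast]=0 → fast++
(s=0,f=1) a[fast]=0 → fast++
(s=0,f=2) a[fast]=0 → fast++
(s=0,f=3) a[fast]=0 → fast++
(s=0,f=4) a[fast]=0 → fast++
(s=0,f=5) a[fast]=0 → fast++
(s=0,f=6) a[fast]=0 → fast++
(s=0,f=7) a[fast]=0 → fast++
(s=0,f=8) a[fast]=8≠0 swap→a[0]=8 → slow++,fast++
(s=1,f=9) a[fast]=1≠0 swap→a[1]=1 → slow++,fast++
(s=2,f=10) a[fast]=4≠0 swap→a[2]=4 → slow++,fast++
(s=3,f=11) a[fast]=0 → fast++
(s=3,f=12) a[fast]=0 → fast++
(s=3,f=13) a[fast]=0 → fast++
(s=3,f=14) a[fast]=0 → fast++
(s=3,f=15) a[fast]=0 → fast++
(s=3,f=16) a[fast]=1≠0 swap→a[3]=1 → slow++,fast++
(s=4,f=17) a[fast]=0 → fast++
(s=4,f=18) a[fast]=0 → fast++

slow=4, fast=19, a=[8, 1, 4, 1, 0, 0, 0, 0, 0, 0, 0, 0, 0, 0, 0, 0, 0, 0, 0, 1]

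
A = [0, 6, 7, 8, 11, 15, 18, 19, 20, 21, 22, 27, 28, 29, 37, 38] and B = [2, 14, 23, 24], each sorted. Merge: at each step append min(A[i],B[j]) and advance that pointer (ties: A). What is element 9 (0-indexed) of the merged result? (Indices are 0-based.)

[i=0,j=0] A[i]=0<=B[j]=2 take 0 → i++
[i=1,j=0] A[i]=6>B[j]=2 take 2 → j++
[i=1,j=1] A[i]=6<=B[j]=14 take 6 → i++
[i=2,j=1] A[i]=7<=B[j]=14 take 7 → i++
[i=3,j=1] A[i]=8<=B[j]=14 take 8 → i++
[i=4,j=1] A[i]=11<=B[j]=14 take 11 → i++
[i=5,j=1] A[i]=15>B[j]=14 take 14 → j++
[i=5,j=2] A[i]=15<=B[j]=23 take 15 → i++
[i=6,j=2] A[i]=18<=B[j]=23 take 18 → i++
[i=7,j=2] A[i]=19<=B[j]=23 take 19 → i++
[i=8,j=2] A[i]=20<=B[j]=23 take 20 → i++
[i=9,j=2] A[i]=21<=B[j]=23 take 21 → i++
[i=10,j=2] A[i]=22<=B[j]=23 take 22 → i++
[i=11,j=2] A[i]=27>B[j]=23 take 23 → j++
[i=11,j=3] A[i]=27>B[j]=24 take 24 → j++
[i=11,j=4] B done, take A[i]=27 → i++
[i=12,j=4] B done, take A[i]=28 → i++
[i=13,j=4] B done, take A[i]=29 → i++
[i=14,j=4] B done, take A[i]=37 → i++
[i=15,j=4] B done, take A[i]=38 → i++

merged[9] = 19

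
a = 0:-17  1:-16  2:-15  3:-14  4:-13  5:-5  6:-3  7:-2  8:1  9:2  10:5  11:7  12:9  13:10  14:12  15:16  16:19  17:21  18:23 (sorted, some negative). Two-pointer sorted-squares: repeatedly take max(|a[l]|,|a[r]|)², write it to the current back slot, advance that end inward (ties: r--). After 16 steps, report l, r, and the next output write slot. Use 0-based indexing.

[0,18] |-17|<=|23| out[18]=529 → r--
[0,17] |-17|<=|21| out[17]=441 → r--
[0,16] |-17|<=|19| out[16]=361 → r--
[0,15] |-17|>|16| out[15]=289 → l++
[1,15] |-16|<=|16| out[14]=256 → r--
[1,14] |-16|>|12| out[13]=256 → l++
[2,14] |-15|>|12| out[12]=225 → l++
[3,14] |-14|>|12| out[11]=196 → l++
[4,14] |-13|>|12| out[10]=169 → l++
[5,14] |-5|<=|12| out[9]=144 → r--
[5,13] |-5|<=|10| out[8]=100 → r--
[5,12] |-5|<=|9| out[7]=81 → r--
[5,11] |-5|<=|7| out[6]=49 → r--
[5,10] |-5|<=|5| out[5]=25 → r--
[5,9] |-5|>|2| out[4]=25 → l++
[6,9] |-3|>|2| out[3]=9 → l++

l=7, r=9, next write slot=2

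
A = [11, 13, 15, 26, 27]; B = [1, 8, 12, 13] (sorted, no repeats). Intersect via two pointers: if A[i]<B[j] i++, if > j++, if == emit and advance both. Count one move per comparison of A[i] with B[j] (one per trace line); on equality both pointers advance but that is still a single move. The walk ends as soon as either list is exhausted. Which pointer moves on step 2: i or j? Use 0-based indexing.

[i=0,j=0] 11>1 → j++
[i=0,j=1] 11>8 → j++

j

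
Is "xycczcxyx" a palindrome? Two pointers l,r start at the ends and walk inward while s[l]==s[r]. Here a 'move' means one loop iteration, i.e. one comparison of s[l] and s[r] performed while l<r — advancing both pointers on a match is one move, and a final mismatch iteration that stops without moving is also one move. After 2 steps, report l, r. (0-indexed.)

l=0 r=8: 'x'=='x', l++,r--
l=1 r=7: 'y'=='y', l++,r--

l=2, r=6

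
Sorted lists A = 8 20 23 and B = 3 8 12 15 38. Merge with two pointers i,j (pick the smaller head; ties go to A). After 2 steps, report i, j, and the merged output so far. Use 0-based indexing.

i=1, j=1, merged so far=[3, 8]

i=0 j=0: A[i]=8>B[j]=3 take 3, j++
i=0 j=1: A[i]=8<=B[j]=8 take 8, i++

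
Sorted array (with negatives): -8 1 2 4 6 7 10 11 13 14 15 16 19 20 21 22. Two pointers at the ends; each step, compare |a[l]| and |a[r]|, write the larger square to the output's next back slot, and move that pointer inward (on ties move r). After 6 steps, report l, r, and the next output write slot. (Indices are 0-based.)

l=0 r=15: |-8|<=|22| out[15]=484, r--
l=0 r=14: |-8|<=|21| out[14]=441, r--
l=0 r=13: |-8|<=|20| out[13]=400, r--
l=0 r=12: |-8|<=|19| out[12]=361, r--
l=0 r=11: |-8|<=|16| out[11]=256, r--
l=0 r=10: |-8|<=|15| out[10]=225, r--

l=0, r=9, next write slot=9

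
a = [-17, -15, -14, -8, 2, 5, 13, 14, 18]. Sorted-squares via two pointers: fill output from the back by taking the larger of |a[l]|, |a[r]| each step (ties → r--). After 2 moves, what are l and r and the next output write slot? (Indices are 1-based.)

l=2, r=8, next write slot=7

[1,9] |-17|<=|18| out[9]=324 → r--
[1,8] |-17|>|14| out[8]=289 → l++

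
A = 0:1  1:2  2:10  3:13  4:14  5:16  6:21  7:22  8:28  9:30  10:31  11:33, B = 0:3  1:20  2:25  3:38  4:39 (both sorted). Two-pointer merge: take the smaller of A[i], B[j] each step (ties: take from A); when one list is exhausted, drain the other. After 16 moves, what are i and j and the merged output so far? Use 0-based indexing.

[i=0,j=0] A[i]=1<=B[j]=3 take 1 → i++
[i=1,j=0] A[i]=2<=B[j]=3 take 2 → i++
[i=2,j=0] A[i]=10>B[j]=3 take 3 → j++
[i=2,j=1] A[i]=10<=B[j]=20 take 10 → i++
[i=3,j=1] A[i]=13<=B[j]=20 take 13 → i++
[i=4,j=1] A[i]=14<=B[j]=20 take 14 → i++
[i=5,j=1] A[i]=16<=B[j]=20 take 16 → i++
[i=6,j=1] A[i]=21>B[j]=20 take 20 → j++
[i=6,j=2] A[i]=21<=B[j]=25 take 21 → i++
[i=7,j=2] A[i]=22<=B[j]=25 take 22 → i++
[i=8,j=2] A[i]=28>B[j]=25 take 25 → j++
[i=8,j=3] A[i]=28<=B[j]=38 take 28 → i++
[i=9,j=3] A[i]=30<=B[j]=38 take 30 → i++
[i=10,j=3] A[i]=31<=B[j]=38 take 31 → i++
[i=11,j=3] A[i]=33<=B[j]=38 take 33 → i++
[i=12,j=3] A done, take B[j]=38 → j++

i=12, j=4, merged so far=[1, 2, 3, 10, 13, 14, 16, 20, 21, 22, 25, 28, 30, 31, 33, 38]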